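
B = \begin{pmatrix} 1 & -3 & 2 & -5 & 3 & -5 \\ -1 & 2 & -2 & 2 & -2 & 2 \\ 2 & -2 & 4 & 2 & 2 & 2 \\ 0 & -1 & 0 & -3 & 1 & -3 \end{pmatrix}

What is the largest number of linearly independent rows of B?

Row reduce to echelon form.
R2 ← R2 + R1: [0, -1, 0, -3, 1, -3]
R3 ← R3 − (2)·R1: [0, 4, 0, 12, -4, 12]
R3 ← R3 + (4)·R2: [0, 0, 0, 0, 0, 0]
R4 ← R4 − R2: [0, 0, 0, 0, 0, 0]
Echelon form has 2 nonzero rows, so rank(B) = 2.
The rank gives the maximum number of linearly independent rows: 2.

2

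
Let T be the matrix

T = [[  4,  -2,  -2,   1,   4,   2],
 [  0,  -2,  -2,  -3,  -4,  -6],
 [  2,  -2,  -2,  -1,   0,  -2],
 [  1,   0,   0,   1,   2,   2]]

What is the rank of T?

2

Row reduce to echelon form.
R3 ← R3 − (1/2)·R1: [0, -1, -1, -3/2, -2, -3]
R4 ← R4 − (1/4)·R1: [0, 1/2, 1/2, 3/4, 1, 3/2]
R3 ← R3 − (1/2)·R2: [0, 0, 0, 0, 0, 0]
R4 ← R4 + (1/4)·R2: [0, 0, 0, 0, 0, 0]
Echelon form has 2 nonzero rows, so rank(T) = 2.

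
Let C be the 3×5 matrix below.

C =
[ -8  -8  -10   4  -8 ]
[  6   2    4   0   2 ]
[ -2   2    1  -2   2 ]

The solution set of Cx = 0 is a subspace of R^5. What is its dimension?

3

Row reduce to echelon form.
R2 ← R2 + (3/4)·R1: [0, -4, -7/2, 3, -4]
R3 ← R3 − (1/4)·R1: [0, 4, 7/2, -3, 4]
R3 ← R3 + R2: [0, 0, 0, 0, 0]
2 nonzero rows, so rank(C) = 2.
C has 5 columns; by rank–nullity, nullity = 5 − 2 = 3.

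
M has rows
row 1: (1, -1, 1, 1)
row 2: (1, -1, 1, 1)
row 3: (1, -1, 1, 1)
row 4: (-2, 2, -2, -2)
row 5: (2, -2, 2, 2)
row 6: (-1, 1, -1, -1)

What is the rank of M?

1

Row reduce to echelon form.
R2 ← R2 − R1: [0, 0, 0, 0]
R3 ← R3 − R1: [0, 0, 0, 0]
R4 ← R4 + (2)·R1: [0, 0, 0, 0]
R5 ← R5 − (2)·R1: [0, 0, 0, 0]
R6 ← R6 + R1: [0, 0, 0, 0]
Echelon form has 1 nonzero row, so rank(M) = 1.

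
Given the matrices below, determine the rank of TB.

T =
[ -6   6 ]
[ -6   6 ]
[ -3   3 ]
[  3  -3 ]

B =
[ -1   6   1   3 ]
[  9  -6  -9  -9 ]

First compute TB:
[[ 60, -72, -60, -72],
 [ 60, -72, -60, -72],
 [ 30, -36, -30, -36],
 [-30,  36,  30,  36]]
Now row reduce the product.
R2 ← R2 − R1: [0, 0, 0, 0]
R3 ← R3 − (1/2)·R1: [0, 0, 0, 0]
R4 ← R4 + (1/2)·R1: [0, 0, 0, 0]
1 nonzero row, so rank(TB) = 1.

1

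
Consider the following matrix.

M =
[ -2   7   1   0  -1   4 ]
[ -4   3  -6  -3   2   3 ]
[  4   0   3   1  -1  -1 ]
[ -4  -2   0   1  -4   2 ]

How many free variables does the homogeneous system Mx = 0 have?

2

Row reduce to echelon form.
R2 ← R2 − (2)·R1: [0, -11, -8, -3, 4, -5]
R3 ← R3 + (2)·R1: [0, 14, 5, 1, -3, 7]
R4 ← R4 − (2)·R1: [0, -16, -2, 1, -2, -6]
R3 ← R3 + (14/11)·R2: [0, 0, -57/11, -31/11, 23/11, 7/11]
R4 ← R4 − (16/11)·R2: [0, 0, 106/11, 59/11, -86/11, 14/11]
R4 ← R4 + (106/57)·R3: [0, 0, 0, 7/57, -224/57, 140/57]
4 nonzero rows, so rank(M) = 4.
M has 6 columns; by rank–nullity, nullity = 6 − 4 = 2.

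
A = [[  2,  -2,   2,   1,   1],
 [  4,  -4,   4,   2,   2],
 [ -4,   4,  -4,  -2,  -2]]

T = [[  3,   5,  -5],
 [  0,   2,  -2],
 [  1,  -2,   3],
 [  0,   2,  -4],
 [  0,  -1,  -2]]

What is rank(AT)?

First compute AT:
[[  8,   3,  -6],
 [ 16,   6, -12],
 [-16,  -6,  12]]
Now row reduce the product.
R2 ← R2 − (2)·R1: [0, 0, 0]
R3 ← R3 + (2)·R1: [0, 0, 0]
1 nonzero row, so rank(AT) = 1.

1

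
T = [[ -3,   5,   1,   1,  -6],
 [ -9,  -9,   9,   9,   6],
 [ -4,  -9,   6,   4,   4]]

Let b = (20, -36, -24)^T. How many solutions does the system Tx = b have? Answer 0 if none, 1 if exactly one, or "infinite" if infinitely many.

Row reduce the augmented matrix [T | b].
R2 ← R2 − (3)·R1: [0, -24, 6, 6, 24, -96]
R3 ← R3 − (4/3)·R1: [0, -47/3, 14/3, 8/3, 12, -152/3]
R3 ← R3 − (47/72)·R2: [0, 0, 3/4, -5/4, -11/3, 12]
The echelon form has 3 nonzero rows, and every pivot lies in the first 5 columns, so rank(T) = rank([T|b]) = 3.
The system is consistent.
rank = 3 < 5 unknowns, so there are infinitely many solutions.

infinite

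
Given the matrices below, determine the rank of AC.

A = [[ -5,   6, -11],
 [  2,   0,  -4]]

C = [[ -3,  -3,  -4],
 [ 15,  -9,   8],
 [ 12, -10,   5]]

2

First compute AC:
[[-27,  71,  13],
 [-54,  34, -28]]
Now row reduce the product.
R2 ← R2 − (2)·R1: [0, -108, -54]
2 nonzero rows, so rank(AC) = 2.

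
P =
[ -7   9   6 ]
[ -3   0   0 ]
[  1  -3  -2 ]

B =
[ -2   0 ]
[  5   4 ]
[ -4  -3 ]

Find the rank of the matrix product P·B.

2

First compute PB:
[[ 35,  18],
 [  6,   0],
 [ -9,  -6]]
Now row reduce the product.
R2 ← R2 − (6/35)·R1: [0, -108/35]
R3 ← R3 + (9/35)·R1: [0, -48/35]
R3 ← R3 − (4/9)·R2: [0, 0]
2 nonzero rows, so rank(PB) = 2.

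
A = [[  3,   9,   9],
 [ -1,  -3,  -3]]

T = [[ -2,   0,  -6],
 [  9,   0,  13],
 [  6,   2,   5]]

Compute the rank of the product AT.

First compute AT:
[[129,  18, 144],
 [-43,  -6, -48]]
Now row reduce the product.
R2 ← R2 + (1/3)·R1: [0, 0, 0]
1 nonzero row, so rank(AT) = 1.

1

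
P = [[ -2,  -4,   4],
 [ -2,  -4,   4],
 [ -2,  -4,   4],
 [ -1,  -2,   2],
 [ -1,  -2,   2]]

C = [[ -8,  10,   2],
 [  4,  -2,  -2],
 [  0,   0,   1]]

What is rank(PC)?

1

First compute PC:
[[  0, -12,   8],
 [  0, -12,   8],
 [  0, -12,   8],
 [  0,  -6,   4],
 [  0,  -6,   4]]
Now row reduce the product.
R2 ← R2 − R1: [0, 0, 0]
R3 ← R3 − R1: [0, 0, 0]
R4 ← R4 − (1/2)·R1: [0, 0, 0]
R5 ← R5 − (1/2)·R1: [0, 0, 0]
1 nonzero row, so rank(PC) = 1.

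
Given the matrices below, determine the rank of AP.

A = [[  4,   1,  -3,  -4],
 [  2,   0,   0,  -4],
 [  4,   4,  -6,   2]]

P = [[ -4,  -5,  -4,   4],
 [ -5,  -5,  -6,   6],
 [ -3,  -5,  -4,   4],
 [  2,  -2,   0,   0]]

3

First compute AP:
[[-20,  -2, -10,  10],
 [-16,  -2,  -8,   8],
 [-14, -14, -16,  16]]
Now row reduce the product.
R2 ← R2 − (4/5)·R1: [0, -2/5, 0, 0]
R3 ← R3 − (7/10)·R1: [0, -63/5, -9, 9]
R3 ← R3 − (63/2)·R2: [0, 0, -9, 9]
3 nonzero rows, so rank(AP) = 3.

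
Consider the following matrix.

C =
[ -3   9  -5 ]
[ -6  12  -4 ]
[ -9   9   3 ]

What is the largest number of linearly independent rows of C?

2

Row reduce to echelon form.
R2 ← R2 − (2)·R1: [0, -6, 6]
R3 ← R3 − (3)·R1: [0, -18, 18]
R3 ← R3 − (3)·R2: [0, 0, 0]
Echelon form has 2 nonzero rows, so rank(C) = 2.
The rank gives the maximum number of linearly independent rows: 2.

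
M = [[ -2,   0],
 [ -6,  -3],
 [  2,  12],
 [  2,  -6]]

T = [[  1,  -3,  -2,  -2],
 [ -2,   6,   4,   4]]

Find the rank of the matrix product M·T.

First compute MT:
[[ -2,   6,   4,   4],
 [  0,   0,   0,   0],
 [-22,  66,  44,  44],
 [ 14, -42, -28, -28]]
Now row reduce the product.
R3 ← R3 − (11)·R1: [0, 0, 0, 0]
R4 ← R4 + (7)·R1: [0, 0, 0, 0]
1 nonzero row, so rank(MT) = 1.

1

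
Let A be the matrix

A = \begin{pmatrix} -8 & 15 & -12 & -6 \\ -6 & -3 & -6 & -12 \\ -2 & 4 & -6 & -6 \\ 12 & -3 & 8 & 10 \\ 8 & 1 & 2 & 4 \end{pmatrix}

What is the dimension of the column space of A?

3

Row reduce to echelon form.
R2 ← R2 − (3/4)·R1: [0, -57/4, 3, -15/2]
R3 ← R3 − (1/4)·R1: [0, 1/4, -3, -9/2]
R4 ← R4 + (3/2)·R1: [0, 39/2, -10, 1]
R5 ← R5 + R1: [0, 16, -10, -2]
R3 ← R3 + (1/57)·R2: [0, 0, -56/19, -88/19]
R4 ← R4 + (26/19)·R2: [0, 0, -112/19, -176/19]
R5 ← R5 + (64/57)·R2: [0, 0, -126/19, -198/19]
R4 ← R4 − (2)·R3: [0, 0, 0, 0]
R5 ← R5 − (9/4)·R3: [0, 0, 0, 0]
Echelon form has 3 nonzero rows, so rank(A) = 3.
The column space has dimension equal to the rank: 3.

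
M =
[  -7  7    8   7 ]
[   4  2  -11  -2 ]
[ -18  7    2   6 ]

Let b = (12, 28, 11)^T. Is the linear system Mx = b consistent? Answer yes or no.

yes

Row reduce the augmented matrix [M | b].
R2 ← R2 + (4/7)·R1: [0, 6, -45/7, 2, 244/7]
R3 ← R3 − (18/7)·R1: [0, -11, -130/7, -12, -139/7]
R3 ← R3 + (11/6)·R2: [0, 0, -425/14, -25/3, 925/21]
The echelon form has 3 nonzero rows, and every pivot lies in the first 4 columns, so rank(M) = rank([M|b]) = 3.
The system is consistent.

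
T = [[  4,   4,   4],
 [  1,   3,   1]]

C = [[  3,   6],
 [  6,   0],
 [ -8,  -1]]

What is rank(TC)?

2

First compute TC:
[[  4,  20],
 [ 13,   5]]
Now row reduce the product.
R2 ← R2 − (13/4)·R1: [0, -60]
2 nonzero rows, so rank(TC) = 2.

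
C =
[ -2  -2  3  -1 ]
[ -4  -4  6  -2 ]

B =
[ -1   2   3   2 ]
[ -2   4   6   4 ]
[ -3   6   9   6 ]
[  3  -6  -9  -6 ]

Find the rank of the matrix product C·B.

1

First compute CB:
[[ -6,  12,  18,  12],
 [-12,  24,  36,  24]]
Now row reduce the product.
R2 ← R2 − (2)·R1: [0, 0, 0, 0]
1 nonzero row, so rank(CB) = 1.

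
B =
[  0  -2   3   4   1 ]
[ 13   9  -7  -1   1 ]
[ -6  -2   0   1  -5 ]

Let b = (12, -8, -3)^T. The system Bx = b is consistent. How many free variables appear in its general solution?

Row reduce the augmented matrix [B | b].
Swap R1 ↔ R2
R3 ← R3 + (6/13)·R1: [0, 28/13, -42/13, 7/13, -59/13, -87/13]
R3 ← R3 + (14/13)·R2: [0, 0, 0, 63/13, -45/13, 81/13]
The echelon form has 3 nonzero rows, and every pivot lies in the first 5 columns, so rank(B) = rank([B|b]) = 3.
The system is consistent.
Free variables = (unknowns) − (rank) = 5 − 3 = 2.

2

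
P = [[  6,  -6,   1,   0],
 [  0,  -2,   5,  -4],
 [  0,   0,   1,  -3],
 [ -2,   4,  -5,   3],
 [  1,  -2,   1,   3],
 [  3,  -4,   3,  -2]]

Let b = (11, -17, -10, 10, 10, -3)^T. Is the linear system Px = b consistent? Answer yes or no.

Row reduce the augmented matrix [P | b].
R4 ← R4 + (1/3)·R1: [0, 2, -14/3, 3, 41/3]
R5 ← R5 − (1/6)·R1: [0, -1, 5/6, 3, 49/6]
R6 ← R6 − (1/2)·R1: [0, -1, 5/2, -2, -17/2]
R4 ← R4 + R2: [0, 0, 1/3, -1, -10/3]
R5 ← R5 − (1/2)·R2: [0, 0, -5/3, 5, 50/3]
R6 ← R6 − (1/2)·R2: [0, 0, 0, 0, 0]
R4 ← R4 − (1/3)·R3: [0, 0, 0, 0, 0]
R5 ← R5 + (5/3)·R3: [0, 0, 0, 0, 0]
The echelon form has 3 nonzero rows, and every pivot lies in the first 4 columns, so rank(P) = rank([P|b]) = 3.
The system is consistent.

yes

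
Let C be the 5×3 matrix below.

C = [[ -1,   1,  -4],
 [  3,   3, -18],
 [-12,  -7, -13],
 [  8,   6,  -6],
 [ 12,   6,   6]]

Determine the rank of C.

3

Row reduce to echelon form.
R2 ← R2 + (3)·R1: [0, 6, -30]
R3 ← R3 − (12)·R1: [0, -19, 35]
R4 ← R4 + (8)·R1: [0, 14, -38]
R5 ← R5 + (12)·R1: [0, 18, -42]
R3 ← R3 + (19/6)·R2: [0, 0, -60]
R4 ← R4 − (7/3)·R2: [0, 0, 32]
R5 ← R5 − (3)·R2: [0, 0, 48]
R4 ← R4 + (8/15)·R3: [0, 0, 0]
R5 ← R5 + (4/5)·R3: [0, 0, 0]
Echelon form has 3 nonzero rows, so rank(C) = 3.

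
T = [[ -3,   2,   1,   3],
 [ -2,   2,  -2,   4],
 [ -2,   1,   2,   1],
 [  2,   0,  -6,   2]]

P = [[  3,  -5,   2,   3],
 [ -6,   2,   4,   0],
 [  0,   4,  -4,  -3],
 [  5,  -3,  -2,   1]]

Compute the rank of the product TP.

First compute TP:
[[ -6,  14,  -8,  -9],
 [  2,  -6,   4,   4],
 [ -7,  17, -10, -11],
 [ 16, -40,  24,  26]]
Now row reduce the product.
R2 ← R2 + (1/3)·R1: [0, -4/3, 4/3, 1]
R3 ← R3 − (7/6)·R1: [0, 2/3, -2/3, -1/2]
R4 ← R4 + (8/3)·R1: [0, -8/3, 8/3, 2]
R3 ← R3 + (1/2)·R2: [0, 0, 0, 0]
R4 ← R4 − (2)·R2: [0, 0, 0, 0]
2 nonzero rows, so rank(TP) = 2.

2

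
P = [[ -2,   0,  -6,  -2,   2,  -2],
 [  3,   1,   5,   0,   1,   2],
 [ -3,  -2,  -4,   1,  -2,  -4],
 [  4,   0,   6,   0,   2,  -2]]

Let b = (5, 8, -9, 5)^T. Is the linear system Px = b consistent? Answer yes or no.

no

Row reduce the augmented matrix [P | b].
R2 ← R2 + (3/2)·R1: [0, 1, -4, -3, 4, -1, 31/2]
R3 ← R3 − (3/2)·R1: [0, -2, 5, 4, -5, -1, -33/2]
R4 ← R4 + (2)·R1: [0, 0, -6, -4, 6, -6, 15]
R3 ← R3 + (2)·R2: [0, 0, -3, -2, 3, -3, 29/2]
R4 ← R4 − (2)·R3: [0, 0, 0, 0, 0, 0, -14]
The echelon form has 4 nonzero rows; the last pivot sits in the augmented column, so rank(P) = 3 but rank([P|b]) = 4.
Since the ranks differ, the system is inconsistent.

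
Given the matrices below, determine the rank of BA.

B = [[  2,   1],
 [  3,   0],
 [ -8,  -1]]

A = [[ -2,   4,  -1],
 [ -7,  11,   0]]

2

First compute BA:
[[-11,  19,  -2],
 [ -6,  12,  -3],
 [ 23, -43,   8]]
Now row reduce the product.
R2 ← R2 − (6/11)·R1: [0, 18/11, -21/11]
R3 ← R3 + (23/11)·R1: [0, -36/11, 42/11]
R3 ← R3 + (2)·R2: [0, 0, 0]
2 nonzero rows, so rank(BA) = 2.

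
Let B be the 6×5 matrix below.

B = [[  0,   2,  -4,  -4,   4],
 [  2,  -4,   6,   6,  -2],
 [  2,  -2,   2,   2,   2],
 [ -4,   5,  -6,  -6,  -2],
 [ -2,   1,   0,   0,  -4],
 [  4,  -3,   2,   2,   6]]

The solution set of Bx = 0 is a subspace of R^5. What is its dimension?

Row reduce to echelon form.
Swap R1 ↔ R2
R3 ← R3 − R1: [0, 2, -4, -4, 4]
R4 ← R4 + (2)·R1: [0, -3, 6, 6, -6]
R5 ← R5 + R1: [0, -3, 6, 6, -6]
R6 ← R6 − (2)·R1: [0, 5, -10, -10, 10]
R3 ← R3 − R2: [0, 0, 0, 0, 0]
R4 ← R4 + (3/2)·R2: [0, 0, 0, 0, 0]
R5 ← R5 + (3/2)·R2: [0, 0, 0, 0, 0]
R6 ← R6 − (5/2)·R2: [0, 0, 0, 0, 0]
2 nonzero rows, so rank(B) = 2.
B has 5 columns; by rank–nullity, nullity = 5 − 2 = 3.

3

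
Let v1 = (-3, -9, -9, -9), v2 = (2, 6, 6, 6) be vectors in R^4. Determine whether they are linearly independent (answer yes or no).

no

Form the matrix with these vectors as rows and row reduce.
R2 ← R2 + (2/3)·R1: [0, 0, 0, 0]
1 nonzero row, so the 2 vectors span a space of dimension 1.
Since 1 < 2, the vectors are linearly dependent.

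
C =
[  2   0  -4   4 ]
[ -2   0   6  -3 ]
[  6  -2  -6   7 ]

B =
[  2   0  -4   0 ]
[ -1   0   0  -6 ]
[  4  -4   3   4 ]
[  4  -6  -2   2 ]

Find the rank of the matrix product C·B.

First compute CB:
[[  4,  -8, -28,  -8],
 [  8,  -6,  32,  18],
 [ 18, -18, -56,   2]]
Now row reduce the product.
R2 ← R2 − (2)·R1: [0, 10, 88, 34]
R3 ← R3 − (9/2)·R1: [0, 18, 70, 38]
R3 ← R3 − (9/5)·R2: [0, 0, -442/5, -116/5]
3 nonzero rows, so rank(CB) = 3.

3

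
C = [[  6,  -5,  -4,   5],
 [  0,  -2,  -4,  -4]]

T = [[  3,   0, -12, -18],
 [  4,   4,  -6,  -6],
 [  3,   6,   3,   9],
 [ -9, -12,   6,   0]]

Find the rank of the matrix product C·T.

First compute CT:
[[-59, -104, -24, -114],
 [ 16,  16, -24, -24]]
Now row reduce the product.
R2 ← R2 + (16/59)·R1: [0, -720/59, -1800/59, -3240/59]
2 nonzero rows, so rank(CT) = 2.

2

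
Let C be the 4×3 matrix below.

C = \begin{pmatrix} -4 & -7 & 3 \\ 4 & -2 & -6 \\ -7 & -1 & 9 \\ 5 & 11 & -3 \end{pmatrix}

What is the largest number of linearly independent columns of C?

2

Row reduce to echelon form.
R2 ← R2 + R1: [0, -9, -3]
R3 ← R3 − (7/4)·R1: [0, 45/4, 15/4]
R4 ← R4 + (5/4)·R1: [0, 9/4, 3/4]
R3 ← R3 + (5/4)·R2: [0, 0, 0]
R4 ← R4 + (1/4)·R2: [0, 0, 0]
Echelon form has 2 nonzero rows, so rank(C) = 2.
The rank gives the maximum number of linearly independent columns: 2.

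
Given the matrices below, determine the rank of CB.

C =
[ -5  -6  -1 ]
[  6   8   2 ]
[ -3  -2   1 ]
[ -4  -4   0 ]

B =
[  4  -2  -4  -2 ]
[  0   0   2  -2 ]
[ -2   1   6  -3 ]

2

First compute CB:
[[-18,   9,   2,  25],
 [ 20, -10,   4, -34],
 [-14,   7,  14,   7],
 [-16,   8,   8,  16]]
Now row reduce the product.
R2 ← R2 + (10/9)·R1: [0, 0, 56/9, -56/9]
R3 ← R3 − (7/9)·R1: [0, 0, 112/9, -112/9]
R4 ← R4 − (8/9)·R1: [0, 0, 56/9, -56/9]
R3 ← R3 − (2)·R2: [0, 0, 0, 0]
R4 ← R4 − R2: [0, 0, 0, 0]
2 nonzero rows, so rank(CB) = 2.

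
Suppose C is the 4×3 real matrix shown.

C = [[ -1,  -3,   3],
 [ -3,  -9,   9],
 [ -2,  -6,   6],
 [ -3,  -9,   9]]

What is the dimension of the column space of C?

Row reduce to echelon form.
R2 ← R2 − (3)·R1: [0, 0, 0]
R3 ← R3 − (2)·R1: [0, 0, 0]
R4 ← R4 − (3)·R1: [0, 0, 0]
Echelon form has 1 nonzero row, so rank(C) = 1.
The column space has dimension equal to the rank: 1.

1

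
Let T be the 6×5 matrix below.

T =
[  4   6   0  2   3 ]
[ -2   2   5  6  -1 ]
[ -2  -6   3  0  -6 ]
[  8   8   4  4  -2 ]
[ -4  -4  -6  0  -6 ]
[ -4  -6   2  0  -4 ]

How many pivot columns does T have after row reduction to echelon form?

Row reduce to echelon form.
R2 ← R2 + (1/2)·R1: [0, 5, 5, 7, 1/2]
R3 ← R3 + (1/2)·R1: [0, -3, 3, 1, -9/2]
R4 ← R4 − (2)·R1: [0, -4, 4, 0, -8]
R5 ← R5 + R1: [0, 2, -6, 2, -3]
R6 ← R6 + R1: [0, 0, 2, 2, -1]
R3 ← R3 + (3/5)·R2: [0, 0, 6, 26/5, -21/5]
R4 ← R4 + (4/5)·R2: [0, 0, 8, 28/5, -38/5]
R5 ← R5 − (2/5)·R2: [0, 0, -8, -4/5, -16/5]
R4 ← R4 − (4/3)·R3: [0, 0, 0, -4/3, -2]
R5 ← R5 + (4/3)·R3: [0, 0, 0, 92/15, -44/5]
R6 ← R6 − (1/3)·R3: [0, 0, 0, 4/15, 2/5]
R5 ← R5 + (23/5)·R4: [0, 0, 0, 0, -18]
R6 ← R6 + (1/5)·R4: [0, 0, 0, 0, 0]
Echelon form has 5 nonzero rows, so rank(T) = 5.
Each nonzero row contributes one pivot column: 5 pivot columns.

5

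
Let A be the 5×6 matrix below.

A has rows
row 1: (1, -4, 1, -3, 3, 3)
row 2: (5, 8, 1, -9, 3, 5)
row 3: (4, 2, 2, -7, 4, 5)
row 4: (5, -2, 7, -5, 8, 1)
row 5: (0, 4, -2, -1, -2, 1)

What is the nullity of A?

2

Row reduce to echelon form.
R2 ← R2 − (5)·R1: [0, 28, -4, 6, -12, -10]
R3 ← R3 − (4)·R1: [0, 18, -2, 5, -8, -7]
R4 ← R4 − (5)·R1: [0, 18, 2, 10, -7, -14]
R3 ← R3 − (9/14)·R2: [0, 0, 4/7, 8/7, -2/7, -4/7]
R4 ← R4 − (9/14)·R2: [0, 0, 32/7, 43/7, 5/7, -53/7]
R5 ← R5 − (1/7)·R2: [0, 0, -10/7, -13/7, -2/7, 17/7]
R4 ← R4 − (8)·R3: [0, 0, 0, -3, 3, -3]
R5 ← R5 + (5/2)·R3: [0, 0, 0, 1, -1, 1]
R5 ← R5 + (1/3)·R4: [0, 0, 0, 0, 0, 0]
4 nonzero rows, so rank(A) = 4.
A has 6 columns; by rank–nullity, nullity = 6 − 4 = 2.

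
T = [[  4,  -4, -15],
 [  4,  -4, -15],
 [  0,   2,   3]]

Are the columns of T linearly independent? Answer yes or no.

Row reduce T to echelon form.
R2 ← R2 − R1: [0, 0, 0]
Swap R2 ↔ R3
2 pivots among 3 columns.
Only 2 < 3 pivot columns, so the columns are linearly dependent.

no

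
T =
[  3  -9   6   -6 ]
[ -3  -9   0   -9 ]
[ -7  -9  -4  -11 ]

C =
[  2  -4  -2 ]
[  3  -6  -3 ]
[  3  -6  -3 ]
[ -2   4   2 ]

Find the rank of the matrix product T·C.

First compute TC:
[[  9, -18,  -9],
 [-15,  30,  15],
 [-31,  62,  31]]
Now row reduce the product.
R2 ← R2 + (5/3)·R1: [0, 0, 0]
R3 ← R3 + (31/9)·R1: [0, 0, 0]
1 nonzero row, so rank(TC) = 1.

1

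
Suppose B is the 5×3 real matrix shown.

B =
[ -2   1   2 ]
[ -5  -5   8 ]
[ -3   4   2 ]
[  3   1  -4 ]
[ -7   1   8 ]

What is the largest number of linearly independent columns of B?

Row reduce to echelon form.
R2 ← R2 − (5/2)·R1: [0, -15/2, 3]
R3 ← R3 − (3/2)·R1: [0, 5/2, -1]
R4 ← R4 + (3/2)·R1: [0, 5/2, -1]
R5 ← R5 − (7/2)·R1: [0, -5/2, 1]
R3 ← R3 + (1/3)·R2: [0, 0, 0]
R4 ← R4 + (1/3)·R2: [0, 0, 0]
R5 ← R5 − (1/3)·R2: [0, 0, 0]
Echelon form has 2 nonzero rows, so rank(B) = 2.
The rank gives the maximum number of linearly independent columns: 2.

2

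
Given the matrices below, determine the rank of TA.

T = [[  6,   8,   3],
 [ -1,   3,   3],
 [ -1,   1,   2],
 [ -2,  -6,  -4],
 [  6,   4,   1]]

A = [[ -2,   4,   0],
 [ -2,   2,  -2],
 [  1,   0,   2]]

First compute TA:
[[-25,  40, -10],
 [ -1,   2,   0],
 [  2,  -2,   2],
 [ 12, -20,   4],
 [-19,  32,  -6]]
Now row reduce the product.
R2 ← R2 − (1/25)·R1: [0, 2/5, 2/5]
R3 ← R3 + (2/25)·R1: [0, 6/5, 6/5]
R4 ← R4 + (12/25)·R1: [0, -4/5, -4/5]
R5 ← R5 − (19/25)·R1: [0, 8/5, 8/5]
R3 ← R3 − (3)·R2: [0, 0, 0]
R4 ← R4 + (2)·R2: [0, 0, 0]
R5 ← R5 − (4)·R2: [0, 0, 0]
2 nonzero rows, so rank(TA) = 2.

2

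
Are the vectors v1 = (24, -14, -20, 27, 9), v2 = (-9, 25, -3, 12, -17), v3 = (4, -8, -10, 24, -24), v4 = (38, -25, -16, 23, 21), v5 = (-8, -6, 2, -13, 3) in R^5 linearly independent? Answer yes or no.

Form the matrix with these vectors as rows and row reduce.
R2 ← R2 + (3/8)·R1: [0, 79/4, -21/2, 177/8, -109/8]
R3 ← R3 − (1/6)·R1: [0, -17/3, -20/3, 39/2, -51/2]
R4 ← R4 − (19/12)·R1: [0, -17/6, 47/3, -79/4, 27/4]
R5 ← R5 + (1/3)·R1: [0, -32/3, -14/3, -4, 6]
R3 ← R3 + (68/237)·R2: [0, 0, -2294/237, 2042/79, -6970/237]
R4 ← R4 + (34/237)·R2: [0, 0, 3356/237, -2619/158, 2273/474]
R5 ← R5 + (128/237)·R2: [0, 0, -2450/237, 628/79, -322/237]
R4 ← R4 + (1678/1147)·R3: [0, 0, 0, 48721/2294, -87697/2294]
R5 ← R5 − (1225/1147)·R3: [0, 0, 0, -22546/1147, 34468/1147]
R5 ← R5 + (45092/48721)·R4: [0, 0, 0, 0, -259722/48721]
5 nonzero rows, so the 5 vectors span a space of dimension 5.
Since 5 = 5, the vectors are linearly independent.

yes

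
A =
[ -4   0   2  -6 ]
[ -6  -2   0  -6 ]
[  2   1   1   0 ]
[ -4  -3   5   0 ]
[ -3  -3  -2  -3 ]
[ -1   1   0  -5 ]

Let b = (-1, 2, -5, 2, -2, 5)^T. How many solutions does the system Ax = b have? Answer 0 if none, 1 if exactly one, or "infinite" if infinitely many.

Row reduce the augmented matrix [A | b].
R2 ← R2 − (3/2)·R1: [0, -2, -3, 3, 7/2]
R3 ← R3 + (1/2)·R1: [0, 1, 2, -3, -11/2]
R4 ← R4 − R1: [0, -3, 3, 6, 3]
R5 ← R5 − (3/4)·R1: [0, -3, -7/2, 3/2, -5/4]
R6 ← R6 − (1/4)·R1: [0, 1, -1/2, -7/2, 21/4]
R3 ← R3 + (1/2)·R2: [0, 0, 1/2, -3/2, -15/4]
R4 ← R4 − (3/2)·R2: [0, 0, 15/2, 3/2, -9/4]
R5 ← R5 − (3/2)·R2: [0, 0, 1, -3, -13/2]
R6 ← R6 + (1/2)·R2: [0, 0, -2, -2, 7]
R4 ← R4 − (15)·R3: [0, 0, 0, 24, 54]
R5 ← R5 − (2)·R3: [0, 0, 0, 0, 1]
R6 ← R6 + (4)·R3: [0, 0, 0, -8, -8]
R6 ← R6 + (1/3)·R4: [0, 0, 0, 0, 10]
R6 ← R6 − (10)·R5: [0, 0, 0, 0, 0]
The echelon form has 5 nonzero rows; the last pivot sits in the augmented column, so rank(A) = 4 but rank([A|b]) = 5.
Since the ranks differ, the system is inconsistent.
It has no solutions.

0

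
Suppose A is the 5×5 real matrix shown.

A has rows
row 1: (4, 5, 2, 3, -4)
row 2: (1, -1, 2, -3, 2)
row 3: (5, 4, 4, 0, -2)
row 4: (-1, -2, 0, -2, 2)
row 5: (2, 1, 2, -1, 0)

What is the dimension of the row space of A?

2

Row reduce to echelon form.
R2 ← R2 − (1/4)·R1: [0, -9/4, 3/2, -15/4, 3]
R3 ← R3 − (5/4)·R1: [0, -9/4, 3/2, -15/4, 3]
R4 ← R4 + (1/4)·R1: [0, -3/4, 1/2, -5/4, 1]
R5 ← R5 − (1/2)·R1: [0, -3/2, 1, -5/2, 2]
R3 ← R3 − R2: [0, 0, 0, 0, 0]
R4 ← R4 − (1/3)·R2: [0, 0, 0, 0, 0]
R5 ← R5 − (2/3)·R2: [0, 0, 0, 0, 0]
Echelon form has 2 nonzero rows, so rank(A) = 2.
The row space has dimension equal to the rank: 2.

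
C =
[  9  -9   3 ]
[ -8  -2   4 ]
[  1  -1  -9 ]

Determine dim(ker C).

0

Row reduce to echelon form.
R2 ← R2 + (8/9)·R1: [0, -10, 20/3]
R3 ← R3 − (1/9)·R1: [0, 0, -28/3]
3 nonzero rows, so rank(C) = 3.
C has 3 columns; by rank–nullity, nullity = 3 − 3 = 0.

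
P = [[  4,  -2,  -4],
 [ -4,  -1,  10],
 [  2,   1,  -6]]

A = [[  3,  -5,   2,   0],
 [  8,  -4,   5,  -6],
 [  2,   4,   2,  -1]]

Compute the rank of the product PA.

2

First compute PA:
[[-12, -28, -10,  16],
 [  0,  64,   7,  -4],
 [  2, -38,  -3,   0]]
Now row reduce the product.
R3 ← R3 + (1/6)·R1: [0, -128/3, -14/3, 8/3]
R3 ← R3 + (2/3)·R2: [0, 0, 0, 0]
2 nonzero rows, so rank(PA) = 2.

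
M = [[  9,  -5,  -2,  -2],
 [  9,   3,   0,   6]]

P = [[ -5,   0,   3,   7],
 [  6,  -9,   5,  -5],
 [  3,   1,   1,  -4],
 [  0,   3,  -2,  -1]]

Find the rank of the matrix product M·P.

2

First compute MP:
[[-81,  37,   4,  98],
 [-27,  -9,  30,  42]]
Now row reduce the product.
R2 ← R2 − (1/3)·R1: [0, -64/3, 86/3, 28/3]
2 nonzero rows, so rank(MP) = 2.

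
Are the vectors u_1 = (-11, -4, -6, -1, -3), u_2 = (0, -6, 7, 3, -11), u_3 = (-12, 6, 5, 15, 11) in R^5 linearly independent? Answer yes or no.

Form the matrix with these vectors as rows and row reduce.
R3 ← R3 − (12/11)·R1: [0, 114/11, 127/11, 177/11, 157/11]
R3 ← R3 + (19/11)·R2: [0, 0, 260/11, 234/11, -52/11]
3 nonzero rows, so the 3 vectors span a space of dimension 3.
Since 3 = 3, the vectors are linearly independent.

yes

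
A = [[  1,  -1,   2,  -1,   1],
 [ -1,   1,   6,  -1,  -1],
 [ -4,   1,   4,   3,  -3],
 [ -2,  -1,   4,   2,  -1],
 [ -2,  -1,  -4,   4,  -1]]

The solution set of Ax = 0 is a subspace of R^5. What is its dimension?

2

Row reduce to echelon form.
R2 ← R2 + R1: [0, 0, 8, -2, 0]
R3 ← R3 + (4)·R1: [0, -3, 12, -1, 1]
R4 ← R4 + (2)·R1: [0, -3, 8, 0, 1]
R5 ← R5 + (2)·R1: [0, -3, 0, 2, 1]
Swap R2 ↔ R3
R4 ← R4 − R2: [0, 0, -4, 1, 0]
R5 ← R5 − R2: [0, 0, -12, 3, 0]
R4 ← R4 + (1/2)·R3: [0, 0, 0, 0, 0]
R5 ← R5 + (3/2)·R3: [0, 0, 0, 0, 0]
3 nonzero rows, so rank(A) = 3.
A has 5 columns; by rank–nullity, nullity = 5 − 3 = 2.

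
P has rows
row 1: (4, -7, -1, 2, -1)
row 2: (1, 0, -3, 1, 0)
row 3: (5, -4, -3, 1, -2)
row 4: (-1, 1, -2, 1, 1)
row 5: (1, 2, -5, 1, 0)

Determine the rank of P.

3

Row reduce to echelon form.
R2 ← R2 − (1/4)·R1: [0, 7/4, -11/4, 1/2, 1/4]
R3 ← R3 − (5/4)·R1: [0, 19/4, -7/4, -3/2, -3/4]
R4 ← R4 + (1/4)·R1: [0, -3/4, -9/4, 3/2, 3/4]
R5 ← R5 − (1/4)·R1: [0, 15/4, -19/4, 1/2, 1/4]
R3 ← R3 − (19/7)·R2: [0, 0, 40/7, -20/7, -10/7]
R4 ← R4 + (3/7)·R2: [0, 0, -24/7, 12/7, 6/7]
R5 ← R5 − (15/7)·R2: [0, 0, 8/7, -4/7, -2/7]
R4 ← R4 + (3/5)·R3: [0, 0, 0, 0, 0]
R5 ← R5 − (1/5)·R3: [0, 0, 0, 0, 0]
Echelon form has 3 nonzero rows, so rank(P) = 3.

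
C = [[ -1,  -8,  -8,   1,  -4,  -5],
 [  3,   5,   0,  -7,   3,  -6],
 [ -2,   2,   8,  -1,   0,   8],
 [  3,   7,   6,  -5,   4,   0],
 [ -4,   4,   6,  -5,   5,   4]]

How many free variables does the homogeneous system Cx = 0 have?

1

Row reduce to echelon form.
R2 ← R2 + (3)·R1: [0, -19, -24, -4, -9, -21]
R3 ← R3 − (2)·R1: [0, 18, 24, -3, 8, 18]
R4 ← R4 + (3)·R1: [0, -17, -18, -2, -8, -15]
R5 ← R5 − (4)·R1: [0, 36, 38, -9, 21, 24]
R3 ← R3 + (18/19)·R2: [0, 0, 24/19, -129/19, -10/19, -36/19]
R4 ← R4 − (17/19)·R2: [0, 0, 66/19, 30/19, 1/19, 72/19]
R5 ← R5 + (36/19)·R2: [0, 0, -142/19, -315/19, 75/19, -300/19]
R4 ← R4 − (11/4)·R3: [0, 0, 0, 81/4, 3/2, 9]
R5 ← R5 + (71/12)·R3: [0, 0, 0, -227/4, 5/6, -27]
R5 ← R5 + (227/81)·R4: [0, 0, 0, 0, 136/27, -16/9]
5 nonzero rows, so rank(C) = 5.
C has 6 columns; by rank–nullity, nullity = 6 − 5 = 1.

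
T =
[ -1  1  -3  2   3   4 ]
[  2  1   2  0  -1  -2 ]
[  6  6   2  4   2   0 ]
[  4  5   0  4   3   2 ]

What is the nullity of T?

4

Row reduce to echelon form.
R2 ← R2 + (2)·R1: [0, 3, -4, 4, 5, 6]
R3 ← R3 + (6)·R1: [0, 12, -16, 16, 20, 24]
R4 ← R4 + (4)·R1: [0, 9, -12, 12, 15, 18]
R3 ← R3 − (4)·R2: [0, 0, 0, 0, 0, 0]
R4 ← R4 − (3)·R2: [0, 0, 0, 0, 0, 0]
2 nonzero rows, so rank(T) = 2.
T has 6 columns; by rank–nullity, nullity = 6 − 2 = 4.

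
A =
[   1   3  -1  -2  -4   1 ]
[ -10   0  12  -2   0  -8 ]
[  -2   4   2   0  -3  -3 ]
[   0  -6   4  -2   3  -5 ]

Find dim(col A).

4

Row reduce to echelon form.
R2 ← R2 + (10)·R1: [0, 30, 2, -22, -40, 2]
R3 ← R3 + (2)·R1: [0, 10, 0, -4, -11, -1]
R3 ← R3 − (1/3)·R2: [0, 0, -2/3, 10/3, 7/3, -5/3]
R4 ← R4 + (1/5)·R2: [0, 0, 22/5, -32/5, -5, -23/5]
R4 ← R4 + (33/5)·R3: [0, 0, 0, 78/5, 52/5, -78/5]
Echelon form has 4 nonzero rows, so rank(A) = 4.
The column space has dimension equal to the rank: 4.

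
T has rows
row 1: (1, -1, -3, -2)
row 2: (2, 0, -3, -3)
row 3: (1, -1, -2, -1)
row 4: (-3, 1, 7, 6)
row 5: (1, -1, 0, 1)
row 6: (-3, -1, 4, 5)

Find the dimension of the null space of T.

Row reduce to echelon form.
R2 ← R2 − (2)·R1: [0, 2, 3, 1]
R3 ← R3 − R1: [0, 0, 1, 1]
R4 ← R4 + (3)·R1: [0, -2, -2, 0]
R5 ← R5 − R1: [0, 0, 3, 3]
R6 ← R6 + (3)·R1: [0, -4, -5, -1]
R4 ← R4 + R2: [0, 0, 1, 1]
R6 ← R6 + (2)·R2: [0, 0, 1, 1]
R4 ← R4 − R3: [0, 0, 0, 0]
R5 ← R5 − (3)·R3: [0, 0, 0, 0]
R6 ← R6 − R3: [0, 0, 0, 0]
3 nonzero rows, so rank(T) = 3.
T has 4 columns; by rank–nullity, nullity = 4 − 3 = 1.

1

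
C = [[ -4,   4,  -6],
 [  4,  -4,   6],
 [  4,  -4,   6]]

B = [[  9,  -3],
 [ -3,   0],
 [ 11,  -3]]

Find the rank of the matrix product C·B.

First compute CB:
[[-114,  30],
 [114, -30],
 [114, -30]]
Now row reduce the product.
R2 ← R2 + R1: [0, 0]
R3 ← R3 + R1: [0, 0]
1 nonzero row, so rank(CB) = 1.

1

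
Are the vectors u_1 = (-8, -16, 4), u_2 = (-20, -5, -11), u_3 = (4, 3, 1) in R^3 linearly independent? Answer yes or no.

no

Form the matrix with these vectors as rows and row reduce.
R2 ← R2 − (5/2)·R1: [0, 35, -21]
R3 ← R3 + (1/2)·R1: [0, -5, 3]
R3 ← R3 + (1/7)·R2: [0, 0, 0]
2 nonzero rows, so the 3 vectors span a space of dimension 2.
Since 2 < 3, the vectors are linearly dependent.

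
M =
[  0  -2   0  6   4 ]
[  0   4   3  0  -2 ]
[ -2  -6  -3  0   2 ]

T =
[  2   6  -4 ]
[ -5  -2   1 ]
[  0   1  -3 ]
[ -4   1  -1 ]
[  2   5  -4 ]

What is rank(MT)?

First compute MT:
[[ -6,  30, -24],
 [-24, -15,   3],
 [ 30,   7,   3]]
Now row reduce the product.
R2 ← R2 − (4)·R1: [0, -135, 99]
R3 ← R3 + (5)·R1: [0, 157, -117]
R3 ← R3 + (157/135)·R2: [0, 0, -28/15]
3 nonzero rows, so rank(MT) = 3.

3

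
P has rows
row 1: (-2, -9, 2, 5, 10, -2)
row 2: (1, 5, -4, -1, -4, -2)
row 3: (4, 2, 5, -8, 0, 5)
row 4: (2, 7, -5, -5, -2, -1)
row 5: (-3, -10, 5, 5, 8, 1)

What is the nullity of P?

2

Row reduce to echelon form.
R2 ← R2 + (1/2)·R1: [0, 1/2, -3, 3/2, 1, -3]
R3 ← R3 + (2)·R1: [0, -16, 9, 2, 20, 1]
R4 ← R4 + R1: [0, -2, -3, 0, 8, -3]
R5 ← R5 − (3/2)·R1: [0, 7/2, 2, -5/2, -7, 4]
R3 ← R3 + (32)·R2: [0, 0, -87, 50, 52, -95]
R4 ← R4 + (4)·R2: [0, 0, -15, 6, 12, -15]
R5 ← R5 − (7)·R2: [0, 0, 23, -13, -14, 25]
R4 ← R4 − (5/29)·R3: [0, 0, 0, -76/29, 88/29, 40/29]
R5 ← R5 + (23/87)·R3: [0, 0, 0, 19/87, -22/87, -10/87]
R5 ← R5 + (1/12)·R4: [0, 0, 0, 0, 0, 0]
4 nonzero rows, so rank(P) = 4.
P has 6 columns; by rank–nullity, nullity = 6 − 4 = 2.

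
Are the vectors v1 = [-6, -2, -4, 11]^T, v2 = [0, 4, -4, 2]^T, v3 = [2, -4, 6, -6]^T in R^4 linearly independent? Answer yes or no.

Form the matrix with these vectors as rows and row reduce.
R3 ← R3 + (1/3)·R1: [0, -14/3, 14/3, -7/3]
R3 ← R3 + (7/6)·R2: [0, 0, 0, 0]
2 nonzero rows, so the 3 vectors span a space of dimension 2.
Since 2 < 3, the vectors are linearly dependent.

no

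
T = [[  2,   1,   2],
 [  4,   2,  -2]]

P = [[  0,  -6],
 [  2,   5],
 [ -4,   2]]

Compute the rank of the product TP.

2

First compute TP:
[[ -6,  -3],
 [ 12, -18]]
Now row reduce the product.
R2 ← R2 + (2)·R1: [0, -24]
2 nonzero rows, so rank(TP) = 2.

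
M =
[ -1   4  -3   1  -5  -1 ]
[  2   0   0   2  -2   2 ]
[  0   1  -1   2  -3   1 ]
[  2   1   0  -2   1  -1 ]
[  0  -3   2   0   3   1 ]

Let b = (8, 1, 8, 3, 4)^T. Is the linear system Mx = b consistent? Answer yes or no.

no

Row reduce the augmented matrix [M | b].
R2 ← R2 + (2)·R1: [0, 8, -6, 4, -12, 0, 17]
R4 ← R4 + (2)·R1: [0, 9, -6, 0, -9, -3, 19]
R3 ← R3 − (1/8)·R2: [0, 0, -1/4, 3/2, -3/2, 1, 47/8]
R4 ← R4 − (9/8)·R2: [0, 0, 3/4, -9/2, 9/2, -3, -1/8]
R5 ← R5 + (3/8)·R2: [0, 0, -1/4, 3/2, -3/2, 1, 83/8]
R4 ← R4 + (3)·R3: [0, 0, 0, 0, 0, 0, 35/2]
R5 ← R5 − R3: [0, 0, 0, 0, 0, 0, 9/2]
R5 ← R5 − (9/35)·R4: [0, 0, 0, 0, 0, 0, 0]
The echelon form has 4 nonzero rows; the last pivot sits in the augmented column, so rank(M) = 3 but rank([M|b]) = 4.
Since the ranks differ, the system is inconsistent.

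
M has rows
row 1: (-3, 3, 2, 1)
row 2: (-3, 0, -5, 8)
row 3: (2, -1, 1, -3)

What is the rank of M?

2

Row reduce to echelon form.
R2 ← R2 − R1: [0, -3, -7, 7]
R3 ← R3 + (2/3)·R1: [0, 1, 7/3, -7/3]
R3 ← R3 + (1/3)·R2: [0, 0, 0, 0]
Echelon form has 2 nonzero rows, so rank(M) = 2.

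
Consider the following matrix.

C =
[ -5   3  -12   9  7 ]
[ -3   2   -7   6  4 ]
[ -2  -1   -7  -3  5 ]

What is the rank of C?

Row reduce to echelon form.
R2 ← R2 − (3/5)·R1: [0, 1/5, 1/5, 3/5, -1/5]
R3 ← R3 − (2/5)·R1: [0, -11/5, -11/5, -33/5, 11/5]
R3 ← R3 + (11)·R2: [0, 0, 0, 0, 0]
Echelon form has 2 nonzero rows, so rank(C) = 2.

2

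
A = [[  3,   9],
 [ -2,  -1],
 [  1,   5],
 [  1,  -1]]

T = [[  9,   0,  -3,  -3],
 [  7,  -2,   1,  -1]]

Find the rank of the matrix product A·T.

2

First compute AT:
[[ 90, -18,   0, -18],
 [-25,   2,   5,   7],
 [ 44, -10,   2,  -8],
 [  2,   2,  -4,  -2]]
Now row reduce the product.
R2 ← R2 + (5/18)·R1: [0, -3, 5, 2]
R3 ← R3 − (22/45)·R1: [0, -6/5, 2, 4/5]
R4 ← R4 − (1/45)·R1: [0, 12/5, -4, -8/5]
R3 ← R3 − (2/5)·R2: [0, 0, 0, 0]
R4 ← R4 + (4/5)·R2: [0, 0, 0, 0]
2 nonzero rows, so rank(AT) = 2.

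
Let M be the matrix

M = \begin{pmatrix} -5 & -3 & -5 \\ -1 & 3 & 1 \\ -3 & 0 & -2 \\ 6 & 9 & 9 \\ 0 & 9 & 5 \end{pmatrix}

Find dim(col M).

2

Row reduce to echelon form.
R2 ← R2 − (1/5)·R1: [0, 18/5, 2]
R3 ← R3 − (3/5)·R1: [0, 9/5, 1]
R4 ← R4 + (6/5)·R1: [0, 27/5, 3]
R3 ← R3 − (1/2)·R2: [0, 0, 0]
R4 ← R4 − (3/2)·R2: [0, 0, 0]
R5 ← R5 − (5/2)·R2: [0, 0, 0]
Echelon form has 2 nonzero rows, so rank(M) = 2.
The column space has dimension equal to the rank: 2.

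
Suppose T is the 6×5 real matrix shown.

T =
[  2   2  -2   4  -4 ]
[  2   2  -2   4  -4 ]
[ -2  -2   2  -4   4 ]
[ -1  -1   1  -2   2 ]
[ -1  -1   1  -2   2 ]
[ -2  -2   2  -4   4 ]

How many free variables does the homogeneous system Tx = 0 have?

Row reduce to echelon form.
R2 ← R2 − R1: [0, 0, 0, 0, 0]
R3 ← R3 + R1: [0, 0, 0, 0, 0]
R4 ← R4 + (1/2)·R1: [0, 0, 0, 0, 0]
R5 ← R5 + (1/2)·R1: [0, 0, 0, 0, 0]
R6 ← R6 + R1: [0, 0, 0, 0, 0]
1 nonzero row, so rank(T) = 1.
T has 5 columns; by rank–nullity, nullity = 5 − 1 = 4.

4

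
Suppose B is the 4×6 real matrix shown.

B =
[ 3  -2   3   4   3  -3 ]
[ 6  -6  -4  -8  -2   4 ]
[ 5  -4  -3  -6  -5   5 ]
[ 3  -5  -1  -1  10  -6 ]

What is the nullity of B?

2

Row reduce to echelon form.
R2 ← R2 − (2)·R1: [0, -2, -10, -16, -8, 10]
R3 ← R3 − (5/3)·R1: [0, -2/3, -8, -38/3, -10, 10]
R4 ← R4 − R1: [0, -3, -4, -5, 7, -3]
R3 ← R3 − (1/3)·R2: [0, 0, -14/3, -22/3, -22/3, 20/3]
R4 ← R4 − (3/2)·R2: [0, 0, 11, 19, 19, -18]
R4 ← R4 + (33/14)·R3: [0, 0, 0, 12/7, 12/7, -16/7]
4 nonzero rows, so rank(B) = 4.
B has 6 columns; by rank–nullity, nullity = 6 − 4 = 2.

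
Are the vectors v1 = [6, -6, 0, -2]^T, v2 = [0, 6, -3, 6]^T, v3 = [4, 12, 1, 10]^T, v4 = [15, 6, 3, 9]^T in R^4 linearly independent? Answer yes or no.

Form the matrix with these vectors as rows and row reduce.
R3 ← R3 − (2/3)·R1: [0, 16, 1, 34/3]
R4 ← R4 − (5/2)·R1: [0, 21, 3, 14]
R3 ← R3 − (8/3)·R2: [0, 0, 9, -14/3]
R4 ← R4 − (7/2)·R2: [0, 0, 27/2, -7]
R4 ← R4 − (3/2)·R3: [0, 0, 0, 0]
3 nonzero rows, so the 4 vectors span a space of dimension 3.
Since 3 < 4, the vectors are linearly dependent.

no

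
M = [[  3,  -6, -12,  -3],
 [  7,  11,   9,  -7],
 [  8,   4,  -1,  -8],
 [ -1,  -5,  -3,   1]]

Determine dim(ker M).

1

Row reduce to echelon form.
R2 ← R2 − (7/3)·R1: [0, 25, 37, 0]
R3 ← R3 − (8/3)·R1: [0, 20, 31, 0]
R4 ← R4 + (1/3)·R1: [0, -7, -7, 0]
R3 ← R3 − (4/5)·R2: [0, 0, 7/5, 0]
R4 ← R4 + (7/25)·R2: [0, 0, 84/25, 0]
R4 ← R4 − (12/5)·R3: [0, 0, 0, 0]
3 nonzero rows, so rank(M) = 3.
M has 4 columns; by rank–nullity, nullity = 4 − 3 = 1.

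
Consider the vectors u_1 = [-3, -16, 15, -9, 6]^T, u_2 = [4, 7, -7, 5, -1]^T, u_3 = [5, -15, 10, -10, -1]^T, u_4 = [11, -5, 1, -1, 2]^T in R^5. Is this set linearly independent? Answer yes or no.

Form the matrix with these vectors as rows and row reduce.
R2 ← R2 + (4/3)·R1: [0, -43/3, 13, -7, 7]
R3 ← R3 + (5/3)·R1: [0, -125/3, 35, -25, 9]
R4 ← R4 + (11/3)·R1: [0, -191/3, 56, -34, 24]
R3 ← R3 − (125/43)·R2: [0, 0, -120/43, -200/43, -488/43]
R4 ← R4 − (191/43)·R2: [0, 0, -75/43, -125/43, -305/43]
R4 ← R4 − (5/8)·R3: [0, 0, 0, 0, 0]
3 nonzero rows, so the 4 vectors span a space of dimension 3.
Since 3 < 4, the vectors are linearly dependent.

no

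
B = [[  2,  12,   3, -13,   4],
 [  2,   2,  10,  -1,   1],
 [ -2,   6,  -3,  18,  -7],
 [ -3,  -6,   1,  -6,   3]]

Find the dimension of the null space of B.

Row reduce to echelon form.
R2 ← R2 − R1: [0, -10, 7, 12, -3]
R3 ← R3 + R1: [0, 18, 0, 5, -3]
R4 ← R4 + (3/2)·R1: [0, 12, 11/2, -51/2, 9]
R3 ← R3 + (9/5)·R2: [0, 0, 63/5, 133/5, -42/5]
R4 ← R4 + (6/5)·R2: [0, 0, 139/10, -111/10, 27/5]
R4 ← R4 − (139/126)·R3: [0, 0, 0, -364/9, 44/3]
4 nonzero rows, so rank(B) = 4.
B has 5 columns; by rank–nullity, nullity = 5 − 4 = 1.

1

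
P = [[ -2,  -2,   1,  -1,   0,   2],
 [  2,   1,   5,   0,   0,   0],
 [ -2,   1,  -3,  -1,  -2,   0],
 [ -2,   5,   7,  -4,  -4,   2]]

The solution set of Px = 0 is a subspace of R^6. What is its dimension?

Row reduce to echelon form.
R2 ← R2 + R1: [0, -1, 6, -1, 0, 2]
R3 ← R3 − R1: [0, 3, -4, 0, -2, -2]
R4 ← R4 − R1: [0, 7, 6, -3, -4, 0]
R3 ← R3 + (3)·R2: [0, 0, 14, -3, -2, 4]
R4 ← R4 + (7)·R2: [0, 0, 48, -10, -4, 14]
R4 ← R4 − (24/7)·R3: [0, 0, 0, 2/7, 20/7, 2/7]
4 nonzero rows, so rank(P) = 4.
P has 6 columns; by rank–nullity, nullity = 6 − 4 = 2.

2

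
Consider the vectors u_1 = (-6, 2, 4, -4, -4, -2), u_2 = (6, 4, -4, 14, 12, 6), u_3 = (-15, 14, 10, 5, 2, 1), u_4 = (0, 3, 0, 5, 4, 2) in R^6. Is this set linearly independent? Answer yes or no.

Form the matrix with these vectors as rows and row reduce.
R2 ← R2 + R1: [0, 6, 0, 10, 8, 4]
R3 ← R3 − (5/2)·R1: [0, 9, 0, 15, 12, 6]
R3 ← R3 − (3/2)·R2: [0, 0, 0, 0, 0, 0]
R4 ← R4 − (1/2)·R2: [0, 0, 0, 0, 0, 0]
2 nonzero rows, so the 4 vectors span a space of dimension 2.
Since 2 < 4, the vectors are linearly dependent.

no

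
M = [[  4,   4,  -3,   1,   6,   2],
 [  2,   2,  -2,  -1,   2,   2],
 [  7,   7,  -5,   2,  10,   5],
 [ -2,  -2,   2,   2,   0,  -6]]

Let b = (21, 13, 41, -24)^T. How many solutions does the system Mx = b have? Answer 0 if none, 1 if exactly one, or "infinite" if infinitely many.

infinite

Row reduce the augmented matrix [M | b].
R2 ← R2 − (1/2)·R1: [0, 0, -1/2, -3/2, -1, 1, 5/2]
R3 ← R3 − (7/4)·R1: [0, 0, 1/4, 1/4, -1/2, 3/2, 17/4]
R4 ← R4 + (1/2)·R1: [0, 0, 1/2, 5/2, 3, -5, -27/2]
R3 ← R3 + (1/2)·R2: [0, 0, 0, -1/2, -1, 2, 11/2]
R4 ← R4 + R2: [0, 0, 0, 1, 2, -4, -11]
R4 ← R4 + (2)·R3: [0, 0, 0, 0, 0, 0, 0]
The echelon form has 3 nonzero rows, and every pivot lies in the first 6 columns, so rank(M) = rank([M|b]) = 3.
The system is consistent.
rank = 3 < 6 unknowns, so there are infinitely many solutions.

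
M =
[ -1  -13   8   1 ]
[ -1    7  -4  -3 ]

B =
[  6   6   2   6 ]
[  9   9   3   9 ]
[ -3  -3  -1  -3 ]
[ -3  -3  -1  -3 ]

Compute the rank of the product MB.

1

First compute MB:
[[-150, -150, -50, -150],
 [ 78,  78,  26,  78]]
Now row reduce the product.
R2 ← R2 + (13/25)·R1: [0, 0, 0, 0]
1 nonzero row, so rank(MB) = 1.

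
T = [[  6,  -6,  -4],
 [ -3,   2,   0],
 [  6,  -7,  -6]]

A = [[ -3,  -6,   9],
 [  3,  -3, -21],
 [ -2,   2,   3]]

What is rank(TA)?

First compute TA:
[[-28, -26, 168],
 [ 15,  12, -69],
 [-27, -27, 183]]
Now row reduce the product.
R2 ← R2 + (15/28)·R1: [0, -27/14, 21]
R3 ← R3 − (27/28)·R1: [0, -27/14, 21]
R3 ← R3 − R2: [0, 0, 0]
2 nonzero rows, so rank(TA) = 2.

2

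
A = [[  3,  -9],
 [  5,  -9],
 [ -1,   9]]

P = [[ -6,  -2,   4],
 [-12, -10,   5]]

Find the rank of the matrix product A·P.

First compute AP:
[[ 90,  84, -33],
 [ 78,  80, -25],
 [-102, -88,  41]]
Now row reduce the product.
R2 ← R2 − (13/15)·R1: [0, 36/5, 18/5]
R3 ← R3 + (17/15)·R1: [0, 36/5, 18/5]
R3 ← R3 − R2: [0, 0, 0]
2 nonzero rows, so rank(AP) = 2.

2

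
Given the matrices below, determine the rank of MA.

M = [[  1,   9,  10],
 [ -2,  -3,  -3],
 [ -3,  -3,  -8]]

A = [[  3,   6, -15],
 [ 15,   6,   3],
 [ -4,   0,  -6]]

2

First compute MA:
[[ 98,  60, -48],
 [-39, -30,  39],
 [-22, -36,  84]]
Now row reduce the product.
R2 ← R2 + (39/98)·R1: [0, -300/49, 975/49]
R3 ← R3 + (11/49)·R1: [0, -1104/49, 3588/49]
R3 ← R3 − (92/25)·R2: [0, 0, 0]
2 nonzero rows, so rank(MA) = 2.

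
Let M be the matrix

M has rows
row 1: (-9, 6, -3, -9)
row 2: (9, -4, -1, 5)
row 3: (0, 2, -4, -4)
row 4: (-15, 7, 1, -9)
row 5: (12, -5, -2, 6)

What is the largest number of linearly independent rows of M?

Row reduce to echelon form.
R2 ← R2 + R1: [0, 2, -4, -4]
R4 ← R4 − (5/3)·R1: [0, -3, 6, 6]
R5 ← R5 + (4/3)·R1: [0, 3, -6, -6]
R3 ← R3 − R2: [0, 0, 0, 0]
R4 ← R4 + (3/2)·R2: [0, 0, 0, 0]
R5 ← R5 − (3/2)·R2: [0, 0, 0, 0]
Echelon form has 2 nonzero rows, so rank(M) = 2.
The rank gives the maximum number of linearly independent rows: 2.

2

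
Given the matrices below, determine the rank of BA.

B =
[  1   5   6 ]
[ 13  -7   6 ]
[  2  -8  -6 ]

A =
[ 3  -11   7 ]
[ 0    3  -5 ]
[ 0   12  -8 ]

First compute BA:
[[  3,  76, -66],
 [ 39, -92,  78],
 [  6, -118, 102]]
Now row reduce the product.
R2 ← R2 − (13)·R1: [0, -1080, 936]
R3 ← R3 − (2)·R1: [0, -270, 234]
R3 ← R3 − (1/4)·R2: [0, 0, 0]
2 nonzero rows, so rank(BA) = 2.

2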